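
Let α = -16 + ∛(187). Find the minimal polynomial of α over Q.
m_α(x) = x^3 + 48x^2 + 768x + 3909

Set β = α + 16 = ∛(187), so β^3 = 187. Then (α + 16)^3 - 187 = 0, i.e. α is a root of g(x) = (x + 16)^3 - 187 = x^3 + 48x^2 + 768x + 3909. Since g(x) = h(x + 16) where h(x) = x^3 - 187, and h is irreducible over Q (because 187 is not a perfect cube, so h has no rational root, and a monic cubic with no rational root is irreducible), g is also irreducible (irreducibility is preserved under the substitution x → x + 16). Hence m_α(x) = x^3 + 48x^2 + 768x + 3909.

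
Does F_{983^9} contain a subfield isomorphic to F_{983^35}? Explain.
No: F_{983^35} is not a subfield of F_{983^9}

F_{p^m} embeds in F_{p^n} iff m | n. Here 35 ∤ 9 (since 9 = 0·35 + 9 with remainder 9 ≠ 0), so F_{983^35} is not a subfield of F_{983^9}. Equivalently: if it were, the tower law would give 35 = [F_{983^35}:F_983] dividing [F_{983^9}:F_983] = 9, contradiction.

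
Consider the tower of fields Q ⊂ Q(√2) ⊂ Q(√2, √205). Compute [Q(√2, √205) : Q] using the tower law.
[Q(√2, √205) : Q] = 4

[Q(√2):Q] = 2 (min poly x^2 - 2, irreducible since 2 is squarefree > 1). For the top step, suppose √205 ∈ Q(√2), say √205 = c + d√2 with c, d ∈ Q. Squaring: 205 = c^2 + 2d^2 + 2cd√2. Since √2 ∉ Q this forces 2cd = 0. If d = 0 then √205 = c ∈ Q, contradicting 205 squarefree > 1. If c = 0 then 205 = 2d^2, so 2·205 = (2d)^2 is a perfect square in Q — but 2·205 = 410 is not a perfect square (since 2 and 205 are distinct squarefree integers). Contradiction. Hence √205 ∉ Q(√2), so x^2 - 205 stays irreducible over Q(√2) and [Q(√2, √205) : Q(√2)] = 2. By the tower law, [Q(√2, √205) : Q] = 2 · 2 = 4.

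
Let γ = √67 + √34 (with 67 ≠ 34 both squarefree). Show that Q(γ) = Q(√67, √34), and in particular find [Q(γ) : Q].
[Q(γ) : Q] = 4 (equivalently, Q(γ) = Q(√67, √34))

Obviously Q(γ) ⊆ Q(√67, √34), and [Q(√67, √34):Q] = 4 (since 67, 34 are distinct squarefree integers > 1 with 2278 not a perfect square). To show equality we compute the minimal polynomial of γ. From γ = √67 + √34: γ^2 = 67 + 2√(2278) + 34 = 101 + 2√(2278), so γ^2 - 101 = 2√(2278); squaring, (γ^2 - 101)^2 = 4·2278, i.e. γ^4 - 202γ^2 + 10201 - 9112 = 0, i.e. γ^4 - 202γ^2 + 1089 = 0. So γ is a root of x^4 - 202x^2 + 1089. This polynomial is irreducible over Q: it has no rational root (each ±√67 ± √34 is irrational), and any factorization into two quadratics over Q would force √(2278) ∈ Q (pairing opposite roots) or √67, √34 ∈ Q (other pairings), all impossible. Hence [Q(γ):Q] = 4 = [Q(√67, √34):Q], so Q(γ) = Q(√67, √34).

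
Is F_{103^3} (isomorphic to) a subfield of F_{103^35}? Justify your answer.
No: F_{103^3} is not a subfield of F_{103^35}

F_{p^m} embeds in F_{p^n} iff m | n. Here 3 ∤ 35 (since 35 = 11·3 + 2 with remainder 2 ≠ 0), so F_{103^3} is not a subfield of F_{103^35}. Equivalently: if it were, the tower law would give 3 = [F_{103^3}:F_103] dividing [F_{103^35}:F_103] = 35, contradiction.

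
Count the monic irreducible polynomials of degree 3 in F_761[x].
There are 146903440 monic irreducible polynomials of degree 3 over F_761

Each element of F_{761^3} that lies in no proper subfield is a root of exactly one monic irreducible of degree 3 over F_761, and each such polynomial has 3 distinct roots in F_{761^3}. By Möbius inversion the count is N_761(3) = (1/3) Σ_{d|3} μ(3/d) · 761^d = (1/3)(μ(3)·761^1 + μ(1)·761^3) = 440710320/3 = 146903440.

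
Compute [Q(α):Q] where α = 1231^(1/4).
[Q(α):Q] = 4

α is a root of x^4 - 1231. By Eisenstein's criterion at the prime p = 1231 (which divides the constant term 1231 but p^2 = 1515361 does not, since 1231 is squarefree), x^4 - 1231 is irreducible over Q. Hence [Q(α):Q] = 4.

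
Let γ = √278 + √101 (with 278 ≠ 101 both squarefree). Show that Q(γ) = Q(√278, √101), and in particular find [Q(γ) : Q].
[Q(γ) : Q] = 4 (equivalently, Q(γ) = Q(√278, √101))

Obviously Q(γ) ⊆ Q(√278, √101), and [Q(√278, √101):Q] = 4 (since 278, 101 are distinct squarefree integers > 1 with 28078 not a perfect square). To show equality we compute the minimal polynomial of γ. From γ = √278 + √101: γ^2 = 278 + 2√(28078) + 101 = 379 + 2√(28078), so γ^2 - 379 = 2√(28078); squaring, (γ^2 - 379)^2 = 4·28078, i.e. γ^4 - 758γ^2 + 143641 - 112312 = 0, i.e. γ^4 - 758γ^2 + 31329 = 0. So γ is a root of x^4 - 758x^2 + 31329. This polynomial is irreducible over Q: it has no rational root (each ±√278 ± √101 is irrational), and any factorization into two quadratics over Q would force √(28078) ∈ Q (pairing opposite roots) or √278, √101 ∈ Q (other pairings), all impossible. Hence [Q(γ):Q] = 4 = [Q(√278, √101):Q], so Q(γ) = Q(√278, √101).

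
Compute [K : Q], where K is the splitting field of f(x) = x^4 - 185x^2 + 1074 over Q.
[K : Q] = 4

Solving the quadratic in x^2: x^2 = (185 ± √(185^2 - 4·1074))/2 = (185 ± √29929)/2 = (185 ± 173)/2, giving x^2 = 179 or x^2 = 6. So f(x) = (x^2 - 179)(x^2 - 6) and the roots of f are ±√179, ±√6. Hence the splitting field is K = Q(√179, √6). Since 179 and 6 are distinct squarefree integers > 1, their product 1074 is not a perfect square, so √6 ∉ Q(√179). By the tower law [K:Q] = [Q(√179,√6):Q(√179)] · [Q(√179):Q] = 2 · 2 = 4.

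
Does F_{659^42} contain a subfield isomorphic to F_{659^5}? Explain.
No: F_{659^5} is not a subfield of F_{659^42}

F_{p^m} embeds in F_{p^n} iff m | n. Here 5 ∤ 42 (since 42 = 8·5 + 2 with remainder 2 ≠ 0), so F_{659^5} is not a subfield of F_{659^42}. Equivalently: if it were, the tower law would give 5 = [F_{659^5}:F_659] dividing [F_{659^42}:F_659] = 42, contradiction.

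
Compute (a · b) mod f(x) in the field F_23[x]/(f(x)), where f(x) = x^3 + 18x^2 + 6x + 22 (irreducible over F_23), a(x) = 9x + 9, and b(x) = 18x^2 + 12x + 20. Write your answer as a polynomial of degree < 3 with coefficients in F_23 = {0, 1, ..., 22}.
a · b ≡ 22x^2 + 6x + 20 (mod f(x))

Multiply in F_23[x]: a(x)·b(x) = (9x + 9)·(18x^2 + 12x + 20) = x^3 + 17x^2 + 12x + 19. This has degree ≥ 3, so divide by f(x) over F_23: x^3 + 17x^2 + 12x + 19 = (1)·(x^3 + 18x^2 + 6x + 22) + (22x^2 + 6x + 20). Hence a·b ≡ 22x^2 + 6x + 20 (mod f). (F_23[x]/(f) is a field with 23^3 = 12167 elements since f is irreducible of degree 3.)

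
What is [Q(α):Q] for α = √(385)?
[Q(α):Q] = 2

[Q(α):Q] equals the degree of the minimal polynomial of α. Here α^2 = 385 and x^2 - 385 is irreducible (d = 385 is squarefree, ≠ 1, hence not a square), so deg(m_α) = 2. Thus [Q(α):Q] = 2.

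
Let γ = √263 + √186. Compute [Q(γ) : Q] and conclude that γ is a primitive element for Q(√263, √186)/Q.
[Q(γ) : Q] = 4 (equivalently, Q(γ) = Q(√263, √186))

Obviously Q(γ) ⊆ Q(√263, √186), and [Q(√263, √186):Q] = 4 (since 263, 186 are distinct squarefree integers > 1 with 48918 not a perfect square). To show equality we compute the minimal polynomial of γ. From γ = √263 + √186: γ^2 = 263 + 2√(48918) + 186 = 449 + 2√(48918), so γ^2 - 449 = 2√(48918); squaring, (γ^2 - 449)^2 = 4·48918, i.e. γ^4 - 898γ^2 + 201601 - 195672 = 0, i.e. γ^4 - 898γ^2 + 5929 = 0. So γ is a root of x^4 - 898x^2 + 5929. This polynomial is irreducible over Q: it has no rational root (each ±√263 ± √186 is irrational), and any factorization into two quadratics over Q would force √(48918) ∈ Q (pairing opposite roots) or √263, √186 ∈ Q (other pairings), all impossible. Hence [Q(γ):Q] = 4 = [Q(√263, √186):Q], so Q(γ) = Q(√263, √186).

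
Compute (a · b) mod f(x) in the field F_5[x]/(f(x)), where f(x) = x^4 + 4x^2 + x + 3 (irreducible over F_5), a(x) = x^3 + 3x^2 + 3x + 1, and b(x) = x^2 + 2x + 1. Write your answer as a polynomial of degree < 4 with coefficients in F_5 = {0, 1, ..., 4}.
a · b ≡ x^3 + 4x^2 + 2x + 1 (mod f(x))

Multiply in F_5[x]: a(x)·b(x) = (x^3 + 3x^2 + 3x + 1)·(x^2 + 2x + 1) = x^5 + 1. This has degree ≥ 4, so divide by f(x) over F_5: x^5 + 1 = (x)·(x^4 + 4x^2 + x + 3) + (x^3 + 4x^2 + 2x + 1). Hence a·b ≡ x^3 + 4x^2 + 2x + 1 (mod f). (F_5[x]/(f) is a field with 5^4 = 625 elements since f is irreducible of degree 4.)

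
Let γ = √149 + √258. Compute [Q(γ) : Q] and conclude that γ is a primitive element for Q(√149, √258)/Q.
[Q(γ) : Q] = 4 (equivalently, Q(γ) = Q(√149, √258))

Obviously Q(γ) ⊆ Q(√149, √258), and [Q(√149, √258):Q] = 4 (since 149, 258 are distinct squarefree integers > 1 with 38442 not a perfect square). To show equality we compute the minimal polynomial of γ. From γ = √149 + √258: γ^2 = 149 + 2√(38442) + 258 = 407 + 2√(38442), so γ^2 - 407 = 2√(38442); squaring, (γ^2 - 407)^2 = 4·38442, i.e. γ^4 - 814γ^2 + 165649 - 153768 = 0, i.e. γ^4 - 814γ^2 + 11881 = 0. So γ is a root of x^4 - 814x^2 + 11881. This polynomial is irreducible over Q: it has no rational root (each ±√149 ± √258 is irrational), and any factorization into two quadratics over Q would force √(38442) ∈ Q (pairing opposite roots) or √149, √258 ∈ Q (other pairings), all impossible. Hence [Q(γ):Q] = 4 = [Q(√149, √258):Q], so Q(γ) = Q(√149, √258).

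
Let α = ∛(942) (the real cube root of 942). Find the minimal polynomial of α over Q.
m_α(x) = x^3 - 942

α satisfies α^3 = 942, so x^3 - 942 annihilates α. By the rational root test, a rational root p/q (in lowest terms) of x^3 - 942 would satisfy p^3 = 942 q^3, forcing q = 1 and p^3 = 942; but 942 is not a perfect cube, contradiction. A monic cubic over Q with no rational root is irreducible (any nontrivial factorization would include a linear factor). Hence x^3 - 942 is the minimal polynomial of α, and in particular [Q(α):Q] = 3.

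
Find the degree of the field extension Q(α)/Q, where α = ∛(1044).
[Q(α):Q] = 3

The minimal polynomial of α is x^3 - 1044, irreducible over Q since 1044 is not a perfect cube (so x^3 - 1044 has no rational root). Hence [Q(α):Q] = deg(m_α) = 3.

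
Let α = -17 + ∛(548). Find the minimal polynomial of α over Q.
m_α(x) = x^3 + 51x^2 + 867x + 4365

Set β = α + 17 = ∛(548), so β^3 = 548. Then (α + 17)^3 - 548 = 0, i.e. α is a root of g(x) = (x + 17)^3 - 548 = x^3 + 51x^2 + 867x + 4365. Since g(x) = h(x + 17) where h(x) = x^3 - 548, and h is irreducible over Q (because 548 is not a perfect cube, so h has no rational root, and a monic cubic with no rational root is irreducible), g is also irreducible (irreducibility is preserved under the substitution x → x + 17). Hence m_α(x) = x^3 + 51x^2 + 867x + 4365.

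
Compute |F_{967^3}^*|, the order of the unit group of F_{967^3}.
|F_{967^3}^*| = 904231062

F_{967^3} has 967^3 = 904231063 elements; its multiplicative group consists of all nonzero elements, so |F_{967^3}^*| = 904231063 - 1 = 904231062. (It is cyclic since any finite subgroup of the multiplicative group of a field is cyclic.)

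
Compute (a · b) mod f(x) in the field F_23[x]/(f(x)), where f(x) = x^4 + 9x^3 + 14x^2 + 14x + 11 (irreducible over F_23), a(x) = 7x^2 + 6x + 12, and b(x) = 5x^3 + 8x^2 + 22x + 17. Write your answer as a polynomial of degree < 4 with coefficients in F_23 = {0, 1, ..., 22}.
a · b ≡ 16x^3 + 4x^2 + 13x + 9 (mod f(x))

Multiply in F_23[x]: a(x)·b(x) = (7x^2 + 6x + 12)·(5x^3 + 8x^2 + 22x + 17) = 12x^5 + 17x^4 + 9x^3 + 2x^2 + 21x + 20. This has degree ≥ 4, so divide by f(x) over F_23: 12x^5 + 17x^4 + 9x^3 + 2x^2 + 21x + 20 = (12x + 1)·(x^4 + 9x^3 + 14x^2 + 14x + 11) + (16x^3 + 4x^2 + 13x + 9). Hence a·b ≡ 16x^3 + 4x^2 + 13x + 9 (mod f). (F_23[x]/(f) is a field with 23^4 = 279841 elements since f is irreducible of degree 4.)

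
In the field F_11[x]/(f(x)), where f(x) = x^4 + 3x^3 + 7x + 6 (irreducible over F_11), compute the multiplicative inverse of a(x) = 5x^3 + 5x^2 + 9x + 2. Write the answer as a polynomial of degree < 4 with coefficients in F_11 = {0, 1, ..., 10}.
a(x)^(-1) ≡ 6x^3 + 6x^2 + 5x + 9 (mod f(x))

Since f is irreducible over F_11, F_11[x]/(f) is a field and a(x) ≠ 0 has an inverse. Apply the extended Euclidean algorithm to f(x) and a(x) in F_11[x]: f(x) = (9x + 7)·a(x) + (5x^2 + 3x + 3);  a(x) = (x + 7)·(5x^2 + 3x + 3) + (7x + 3);  (5x^2 + 3x + 3) = (7x + 10)·(7x + 3) + (6). The last nonzero remainder is the constant 6 = gcd(f, a) in F_11. Back-substituting through the division chain expresses 6 = s(x)·a(x) + t(x)·f(x) with s(x) ≡ 3x^3 + 3x^2 + 8x + 10 (mod f), so (3x^3 + 3x^2 + 8x + 10)·a(x) ≡ 6 (mod f). Multiplying by 6^(-1) ≡ 2 in F_11 gives a(x)^(-1) ≡ 2·(3x^3 + 3x^2 + 8x + 10) ≡ 6x^3 + 6x^2 + 5x + 9 (mod f). Check: (5x^3 + 5x^2 + 9x + 2)·(6x^3 + 6x^2 + 5x + 9) = 8x^6 + 5x^5 + 10x^4 + 4x^3 + 3x^2 + 3x + 7 ≡ 1 (mod x^4 + 3x^3 + 7x + 6).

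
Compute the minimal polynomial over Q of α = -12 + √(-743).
m_α(x) = x^2 + 24x + 887

From α + 12 = √(-743), squaring gives (α + 12)^2 = -743, i.e. α^2 + 24α + 144 = -743, so α^2 + 24α + 887 = 0. The discriminant of x^2 + 24x + 887 is (24)^2 - 4·(887) = 576 - 3548 = -2972, and 4·(-743) is not a perfect square in Q since -743 is squarefree and ≠ 1. Hence x^2 + 24x + 887 is irreducible over Q and is the minimal polynomial of α.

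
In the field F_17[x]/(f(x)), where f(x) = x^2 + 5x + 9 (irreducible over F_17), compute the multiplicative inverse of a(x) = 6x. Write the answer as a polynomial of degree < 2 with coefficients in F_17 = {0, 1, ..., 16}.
a(x)^(-1) ≡ 11x + 4 (mod f(x))

Since f is irreducible over F_17, F_17[x]/(f) is a field and a(x) ≠ 0 has an inverse. Apply the extended Euclidean algorithm to f(x) and a(x) in F_17[x]: f(x) = (3x + 15)·a(x) + (9). The last nonzero remainder is the constant 9 = gcd(f, a) in F_17. Back-substituting through the division chain expresses 9 = s(x)·a(x) + t(x)·f(x) with s(x) ≡ 14x + 2 (mod f), so (14x + 2)·a(x) ≡ 9 (mod f). Multiplying by 9^(-1) ≡ 2 in F_17 gives a(x)^(-1) ≡ 2·(14x + 2) ≡ 11x + 4 (mod f). Check: (6x)·(11x + 4) = 15x^2 + 7x ≡ 1 (mod x^2 + 5x + 9).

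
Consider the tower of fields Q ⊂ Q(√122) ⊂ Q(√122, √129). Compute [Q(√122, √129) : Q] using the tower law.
[Q(√122, √129) : Q] = 4

[Q(√122):Q] = 2 (min poly x^2 - 122, irreducible since 122 is squarefree > 1). For the top step, suppose √129 ∈ Q(√122), say √129 = c + d√122 with c, d ∈ Q. Squaring: 129 = c^2 + 122d^2 + 2cd√122. Since √122 ∉ Q this forces 2cd = 0. If d = 0 then √129 = c ∈ Q, contradicting 129 squarefree > 1. If c = 0 then 129 = 122d^2, so 122·129 = (122d)^2 is a perfect square in Q — but 122·129 = 15738 is not a perfect square (since 122 and 129 are distinct squarefree integers). Contradiction. Hence √129 ∉ Q(√122), so x^2 - 129 stays irreducible over Q(√122) and [Q(√122, √129) : Q(√122)] = 2. By the tower law, [Q(√122, √129) : Q] = 2 · 2 = 4.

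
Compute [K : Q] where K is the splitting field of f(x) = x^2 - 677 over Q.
[K : Q] = 2

f(x) = x^2 - 677 factors as (x - √677)(x + √677). The splitting field is K = Q(√677). Since 677 is squarefree and > 1, it is not a perfect square, so x^2 - 677 is irreducible over Q and [Q(√677) : Q] = 2. Hence [K : Q] = 2.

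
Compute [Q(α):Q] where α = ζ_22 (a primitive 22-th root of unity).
[Q(α):Q] = 10

The minimal polynomial of ζ_22 over Q is the 22-th cyclotomic polynomial Φ_22(x), which is irreducible over Q and has degree φ(22) = 10. Hence [Q(α):Q] = φ(22) = 10.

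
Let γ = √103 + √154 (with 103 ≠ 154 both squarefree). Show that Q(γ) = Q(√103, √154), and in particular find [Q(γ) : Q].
[Q(γ) : Q] = 4 (equivalently, Q(γ) = Q(√103, √154))

Obviously Q(γ) ⊆ Q(√103, √154), and [Q(√103, √154):Q] = 4 (since 103, 154 are distinct squarefree integers > 1 with 15862 not a perfect square). To show equality we compute the minimal polynomial of γ. From γ = √103 + √154: γ^2 = 103 + 2√(15862) + 154 = 257 + 2√(15862), so γ^2 - 257 = 2√(15862); squaring, (γ^2 - 257)^2 = 4·15862, i.e. γ^4 - 514γ^2 + 66049 - 63448 = 0, i.e. γ^4 - 514γ^2 + 2601 = 0. So γ is a root of x^4 - 514x^2 + 2601. This polynomial is irreducible over Q: it has no rational root (each ±√103 ± √154 is irrational), and any factorization into two quadratics over Q would force √(15862) ∈ Q (pairing opposite roots) or √103, √154 ∈ Q (other pairings), all impossible. Hence [Q(γ):Q] = 4 = [Q(√103, √154):Q], so Q(γ) = Q(√103, √154).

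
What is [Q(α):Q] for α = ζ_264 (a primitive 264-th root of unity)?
[Q(α):Q] = 80

The minimal polynomial of ζ_264 over Q is the 264-th cyclotomic polynomial Φ_264(x), which is irreducible over Q and has degree φ(264) = 80. Hence [Q(α):Q] = φ(264) = 80.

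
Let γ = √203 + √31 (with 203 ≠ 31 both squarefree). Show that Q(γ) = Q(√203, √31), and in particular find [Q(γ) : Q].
[Q(γ) : Q] = 4 (equivalently, Q(γ) = Q(√203, √31))

Obviously Q(γ) ⊆ Q(√203, √31), and [Q(√203, √31):Q] = 4 (since 203, 31 are distinct squarefree integers > 1 with 6293 not a perfect square). To show equality we compute the minimal polynomial of γ. From γ = √203 + √31: γ^2 = 203 + 2√(6293) + 31 = 234 + 2√(6293), so γ^2 - 234 = 2√(6293); squaring, (γ^2 - 234)^2 = 4·6293, i.e. γ^4 - 468γ^2 + 54756 - 25172 = 0, i.e. γ^4 - 468γ^2 + 29584 = 0. So γ is a root of x^4 - 468x^2 + 29584. This polynomial is irreducible over Q: it has no rational root (each ±√203 ± √31 is irrational), and any factorization into two quadratics over Q would force √(6293) ∈ Q (pairing opposite roots) or √203, √31 ∈ Q (other pairings), all impossible. Hence [Q(γ):Q] = 4 = [Q(√203, √31):Q], so Q(γ) = Q(√203, √31).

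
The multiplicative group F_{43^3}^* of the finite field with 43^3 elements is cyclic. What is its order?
|F_{43^3}^*| = 79506

F_{43^3} has 43^3 = 79507 elements; its multiplicative group consists of all nonzero elements, so |F_{43^3}^*| = 79507 - 1 = 79506. (It is cyclic since any finite subgroup of the multiplicative group of a field is cyclic.)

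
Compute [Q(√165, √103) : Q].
[Q(√165, √103) : Q] = 4

[Q(√165):Q] = 2 (min poly x^2 - 165, irreducible since 165 is squarefree > 1). For the top step, suppose √103 ∈ Q(√165), say √103 = c + d√165 with c, d ∈ Q. Squaring: 103 = c^2 + 165d^2 + 2cd√165. Since √165 ∉ Q this forces 2cd = 0. If d = 0 then √103 = c ∈ Q, contradicting 103 squarefree > 1. If c = 0 then 103 = 165d^2, so 165·103 = (165d)^2 is a perfect square in Q — but 165·103 = 16995 is not a perfect square (since 165 and 103 are distinct squarefree integers). Contradiction. Hence √103 ∉ Q(√165), so x^2 - 103 stays irreducible over Q(√165) and [Q(√165, √103) : Q(√165)] = 2. By the tower law, [Q(√165, √103) : Q] = 2 · 2 = 4.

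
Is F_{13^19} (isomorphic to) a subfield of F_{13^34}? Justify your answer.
No: F_{13^19} is not a subfield of F_{13^34}

F_{p^m} embeds in F_{p^n} iff m | n. Here 19 ∤ 34 (since 34 = 1·19 + 15 with remainder 15 ≠ 0), so F_{13^19} is not a subfield of F_{13^34}. Equivalently: if it were, the tower law would give 19 = [F_{13^19}:F_13] dividing [F_{13^34}:F_13] = 34, contradiction.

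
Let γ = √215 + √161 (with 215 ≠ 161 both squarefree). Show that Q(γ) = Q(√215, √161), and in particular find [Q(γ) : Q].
[Q(γ) : Q] = 4 (equivalently, Q(γ) = Q(√215, √161))

Obviously Q(γ) ⊆ Q(√215, √161), and [Q(√215, √161):Q] = 4 (since 215, 161 are distinct squarefree integers > 1 with 34615 not a perfect square). To show equality we compute the minimal polynomial of γ. From γ = √215 + √161: γ^2 = 215 + 2√(34615) + 161 = 376 + 2√(34615), so γ^2 - 376 = 2√(34615); squaring, (γ^2 - 376)^2 = 4·34615, i.e. γ^4 - 752γ^2 + 141376 - 138460 = 0, i.e. γ^4 - 752γ^2 + 2916 = 0. So γ is a root of x^4 - 752x^2 + 2916. This polynomial is irreducible over Q: it has no rational root (each ±√215 ± √161 is irrational), and any factorization into two quadratics over Q would force √(34615) ∈ Q (pairing opposite roots) or √215, √161 ∈ Q (other pairings), all impossible. Hence [Q(γ):Q] = 4 = [Q(√215, √161):Q], so Q(γ) = Q(√215, √161).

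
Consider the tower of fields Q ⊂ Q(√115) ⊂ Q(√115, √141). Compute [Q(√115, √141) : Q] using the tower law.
[Q(√115, √141) : Q] = 4

[Q(√115):Q] = 2 (min poly x^2 - 115, irreducible since 115 is squarefree > 1). For the top step, suppose √141 ∈ Q(√115), say √141 = c + d√115 with c, d ∈ Q. Squaring: 141 = c^2 + 115d^2 + 2cd√115. Since √115 ∉ Q this forces 2cd = 0. If d = 0 then √141 = c ∈ Q, contradicting 141 squarefree > 1. If c = 0 then 141 = 115d^2, so 115·141 = (115d)^2 is a perfect square in Q — but 115·141 = 16215 is not a perfect square (since 115 and 141 are distinct squarefree integers). Contradiction. Hence √141 ∉ Q(√115), so x^2 - 141 stays irreducible over Q(√115) and [Q(√115, √141) : Q(√115)] = 2. By the tower law, [Q(√115, √141) : Q] = 2 · 2 = 4.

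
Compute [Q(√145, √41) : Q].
[Q(√145, √41) : Q] = 4

[Q(√145):Q] = 2 (min poly x^2 - 145, irreducible since 145 is squarefree > 1). For the top step, suppose √41 ∈ Q(√145), say √41 = c + d√145 with c, d ∈ Q. Squaring: 41 = c^2 + 145d^2 + 2cd√145. Since √145 ∉ Q this forces 2cd = 0. If d = 0 then √41 = c ∈ Q, contradicting 41 squarefree > 1. If c = 0 then 41 = 145d^2, so 145·41 = (145d)^2 is a perfect square in Q — but 145·41 = 5945 is not a perfect square (since 145 and 41 are distinct squarefree integers). Contradiction. Hence √41 ∉ Q(√145), so x^2 - 41 stays irreducible over Q(√145) and [Q(√145, √41) : Q(√145)] = 2. By the tower law, [Q(√145, √41) : Q] = 2 · 2 = 4.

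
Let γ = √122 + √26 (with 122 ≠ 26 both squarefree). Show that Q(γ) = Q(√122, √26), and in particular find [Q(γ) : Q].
[Q(γ) : Q] = 4 (equivalently, Q(γ) = Q(√122, √26))

Obviously Q(γ) ⊆ Q(√122, √26), and [Q(√122, √26):Q] = 4 (since 122, 26 are distinct squarefree integers > 1 with 3172 not a perfect square). To show equality we compute the minimal polynomial of γ. From γ = √122 + √26: γ^2 = 122 + 2√(3172) + 26 = 148 + 2√(3172), so γ^2 - 148 = 2√(3172); squaring, (γ^2 - 148)^2 = 4·3172, i.e. γ^4 - 296γ^2 + 21904 - 12688 = 0, i.e. γ^4 - 296γ^2 + 9216 = 0. So γ is a root of x^4 - 296x^2 + 9216. This polynomial is irreducible over Q: it has no rational root (each ±√122 ± √26 is irrational), and any factorization into two quadratics over Q would force √(3172) ∈ Q (pairing opposite roots) or √122, √26 ∈ Q (other pairings), all impossible. Hence [Q(γ):Q] = 4 = [Q(√122, √26):Q], so Q(γ) = Q(√122, √26).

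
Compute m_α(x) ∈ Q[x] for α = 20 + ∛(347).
m_α(x) = x^3 - 60x^2 + 1200x - 8347

Set β = α - 20 = ∛(347), so β^3 = 347. Then (α - 20)^3 - 347 = 0, i.e. α is a root of g(x) = (x - 20)^3 - 347 = x^3 - 60x^2 + 1200x - 8347. Since g(x) = h(x - 20) where h(x) = x^3 - 347, and h is irreducible over Q (because 347 is not a perfect cube, so h has no rational root, and a monic cubic with no rational root is irreducible), g is also irreducible (irreducibility is preserved under the substitution x → x - 20). Hence m_α(x) = x^3 - 60x^2 + 1200x - 8347.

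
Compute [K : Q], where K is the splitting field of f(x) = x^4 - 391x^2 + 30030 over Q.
[K : Q] = 4

Solving the quadratic in x^2: x^2 = (391 ± √(391^2 - 4·30030))/2 = (391 ± √32761)/2 = (391 ± 181)/2, giving x^2 = 105 or x^2 = 286. So f(x) = (x^2 - 105)(x^2 - 286) and the roots of f are ±√105, ±√286. Hence the splitting field is K = Q(√105, √286). Since 105 and 286 are distinct squarefree integers > 1, their product 30030 is not a perfect square, so √286 ∉ Q(√105). By the tower law [K:Q] = [Q(√105,√286):Q(√105)] · [Q(√105):Q] = 2 · 2 = 4.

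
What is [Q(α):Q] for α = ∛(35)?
[Q(α):Q] = 3

The minimal polynomial of α is x^3 - 35, irreducible over Q since 35 is not a perfect cube (so x^3 - 35 has no rational root). Hence [Q(α):Q] = deg(m_α) = 3.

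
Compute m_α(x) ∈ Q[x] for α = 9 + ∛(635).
m_α(x) = x^3 - 27x^2 + 243x - 1364

Set β = α - 9 = ∛(635), so β^3 = 635. Then (α - 9)^3 - 635 = 0, i.e. α is a root of g(x) = (x - 9)^3 - 635 = x^3 - 27x^2 + 243x - 1364. Since g(x) = h(x - 9) where h(x) = x^3 - 635, and h is irreducible over Q (because 635 is not a perfect cube, so h has no rational root, and a monic cubic with no rational root is irreducible), g is also irreducible (irreducibility is preserved under the substitution x → x - 9). Hence m_α(x) = x^3 - 27x^2 + 243x - 1364.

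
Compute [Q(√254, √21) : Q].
[Q(√254, √21) : Q] = 4

[Q(√254):Q] = 2 (min poly x^2 - 254, irreducible since 254 is squarefree > 1). For the top step, suppose √21 ∈ Q(√254), say √21 = c + d√254 with c, d ∈ Q. Squaring: 21 = c^2 + 254d^2 + 2cd√254. Since √254 ∉ Q this forces 2cd = 0. If d = 0 then √21 = c ∈ Q, contradicting 21 squarefree > 1. If c = 0 then 21 = 254d^2, so 254·21 = (254d)^2 is a perfect square in Q — but 254·21 = 5334 is not a perfect square (since 254 and 21 are distinct squarefree integers). Contradiction. Hence √21 ∉ Q(√254), so x^2 - 21 stays irreducible over Q(√254) and [Q(√254, √21) : Q(√254)] = 2. By the tower law, [Q(√254, √21) : Q] = 2 · 2 = 4.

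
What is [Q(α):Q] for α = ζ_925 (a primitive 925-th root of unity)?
[Q(α):Q] = 720

The minimal polynomial of ζ_925 over Q is the 925-th cyclotomic polynomial Φ_925(x), which is irreducible over Q and has degree φ(925) = 720. Hence [Q(α):Q] = φ(925) = 720.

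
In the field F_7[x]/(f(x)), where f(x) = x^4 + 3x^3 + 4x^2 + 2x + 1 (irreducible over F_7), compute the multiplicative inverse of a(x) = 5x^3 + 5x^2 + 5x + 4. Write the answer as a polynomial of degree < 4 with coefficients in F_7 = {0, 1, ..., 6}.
a(x)^(-1) ≡ x^3 + x^2 + 4x + 3 (mod f(x))

Since f is irreducible over F_7, F_7[x]/(f) is a field and a(x) ≠ 0 has an inverse. Apply the extended Euclidean algorithm to f(x) and a(x) in F_7[x]: f(x) = (3x + 6)·a(x) + (x^2 + 2x + 5);  a(x) = (5x + 2)·(x^2 + 2x + 5) + (4x + 1);  (x^2 + 2x + 5) = (2x)·(4x + 1) + (5). The last nonzero remainder is the constant 5 = gcd(f, a) in F_7. Back-substituting through the division chain expresses 5 = s(x)·a(x) + t(x)·f(x) with s(x) ≡ 5x^3 + 5x^2 + 6x + 1 (mod f), so (5x^3 + 5x^2 + 6x + 1)·a(x) ≡ 5 (mod f). Multiplying by 5^(-1) ≡ 3 in F_7 gives a(x)^(-1) ≡ 3·(5x^3 + 5x^2 + 6x + 1) ≡ x^3 + x^2 + 4x + 3 (mod f). Check: (5x^3 + 5x^2 + 5x + 4)·(x^3 + x^2 + 4x + 3) = 5x^6 + 3x^5 + 2x^4 + 2x^3 + 4x^2 + 3x + 5 ≡ 1 (mod x^4 + 3x^3 + 4x^2 + 2x + 1).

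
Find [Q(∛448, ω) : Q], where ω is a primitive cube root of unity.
[Q(∛448, ω) : Q] = 6

[Q(∛448):Q] = 3 (min poly x^3 - 448, irreducible since 448 is not a perfect cube). [Q(ω):Q] = 2 (min poly x^2 + x + 1). Since Q(∛448) ⊂ R and ω ∉ R, we have ω ∉ Q(∛448), so x^2 + x + 1 remains irreducible over Q(∛448) and [Q(∛448, ω) : Q(∛448)] = 2. By the tower law, [Q(∛448, ω) : Q] = 3 · 2 = 6. (In fact Q(∛448, ω) is the splitting field of x^3 - 448 over Q.)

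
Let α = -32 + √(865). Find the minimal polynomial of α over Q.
m_α(x) = x^2 + 64x + 159

From α + 32 = √(865), squaring gives (α + 32)^2 = 865, i.e. α^2 + 64α + 1024 = 865, so α^2 + 64α + 159 = 0. The discriminant of x^2 + 64x + 159 is (64)^2 - 4·(159) = 4096 - 636 = 3460, and 4·(865) is not a perfect square in Q since 865 is squarefree and ≠ 1. Hence x^2 + 64x + 159 is irreducible over Q and is the minimal polynomial of α.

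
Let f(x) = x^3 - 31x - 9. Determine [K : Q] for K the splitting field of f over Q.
[K : Q] = 6

By the rational root test, any rational root of the monic integer polynomial f(x) = x^3 - 31x - 9 must be an integer dividing the constant term -9, i.e. one of ±{1, 3, 9}. Evaluating: f(1) = -39, f(-1) = 21, f(3) = -75, f(-3) = 57, f(9) = 441, f(-9) = -459; none is 0, so f has no rational root and is therefore irreducible over Q (a cubic with no linear factor over a field is irreducible). For an irreducible cubic, the Galois group is A_3 or S_3 according as the discriminant disc(f) = -4a^3 - 27b^2 = -4·(-31)^3 - 27·(-9)^2 = 116977 is or is not a square in Q. Here disc(f) = 116977 is not a perfect square in Q, so the Galois group of f over Q is not contained in A_3 and must be all of S_3. The splitting field has degree |S_3| = 6 over Q, so [K : Q] = 6.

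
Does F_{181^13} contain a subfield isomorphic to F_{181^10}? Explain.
No: F_{181^10} is not a subfield of F_{181^13}

F_{p^m} embeds in F_{p^n} iff m | n. Here 10 ∤ 13 (since 13 = 1·10 + 3 with remainder 3 ≠ 0), so F_{181^10} is not a subfield of F_{181^13}. Equivalently: if it were, the tower law would give 10 = [F_{181^10}:F_181] dividing [F_{181^13}:F_181] = 13, contradiction.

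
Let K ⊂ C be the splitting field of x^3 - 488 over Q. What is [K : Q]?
[K : Q] = 6

The roots of x^3 - 488 are ∛488, ω∛488, ω^2∛488 where ω = e^(2πi/3) is a primitive cube root of unity, so K = Q(∛488, ω). Now [Q(∛488):Q] = 3 (since 488 is not a perfect cube, x^3 - 488 is irreducible) and [Q(ω):Q] = 2. Both 2 and 3 divide [K:Q], and [K:Q] ≤ 3·2 = 6, so [K:Q] = 6. (Equivalently: Q(∛488) ⊂ R but ω ∉ R, so [K : Q(∛488)] = 2.)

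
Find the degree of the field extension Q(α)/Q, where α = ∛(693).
[Q(α):Q] = 3

The minimal polynomial of α is x^3 - 693, irreducible over Q since 693 is not a perfect cube (so x^3 - 693 has no rational root). Hence [Q(α):Q] = deg(m_α) = 3.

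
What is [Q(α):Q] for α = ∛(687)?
[Q(α):Q] = 3

The minimal polynomial of α is x^3 - 687, irreducible over Q since 687 is not a perfect cube (so x^3 - 687 has no rational root). Hence [Q(α):Q] = deg(m_α) = 3.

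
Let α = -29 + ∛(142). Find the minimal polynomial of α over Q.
m_α(x) = x^3 + 87x^2 + 2523x + 24247

Set β = α + 29 = ∛(142), so β^3 = 142. Then (α + 29)^3 - 142 = 0, i.e. α is a root of g(x) = (x + 29)^3 - 142 = x^3 + 87x^2 + 2523x + 24247. Since g(x) = h(x + 29) where h(x) = x^3 - 142, and h is irreducible over Q (because 142 is not a perfect cube, so h has no rational root, and a monic cubic with no rational root is irreducible), g is also irreducible (irreducibility is preserved under the substitution x → x + 29). Hence m_α(x) = x^3 + 87x^2 + 2523x + 24247.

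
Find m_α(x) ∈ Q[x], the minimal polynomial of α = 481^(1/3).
m_α(x) = x^3 - 481

α satisfies α^3 = 481, so x^3 - 481 annihilates α. By the rational root test, a rational root p/q (in lowest terms) of x^3 - 481 would satisfy p^3 = 481 q^3, forcing q = 1 and p^3 = 481; but 481 is not a perfect cube, contradiction. A monic cubic over Q with no rational root is irreducible (any nontrivial factorization would include a linear factor). Hence x^3 - 481 is the minimal polynomial of α, and in particular [Q(α):Q] = 3.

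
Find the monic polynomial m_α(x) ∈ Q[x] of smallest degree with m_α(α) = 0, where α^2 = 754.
m_α(x) = x^2 - 754

α satisfies α^2 - 754 = 0, so x^2 - 754 annihilates α. Since d = 754 is squarefree and ≠ 1, it is not a perfect square in Q, so x^2 - 754 has no rational root and is therefore irreducible over Q (a degree-2 polynomial over a field is irreducible iff it has no root). Hence m_α(x) = x^2 - 754.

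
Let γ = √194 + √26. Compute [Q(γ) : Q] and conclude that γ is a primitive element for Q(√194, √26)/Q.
[Q(γ) : Q] = 4 (equivalently, Q(γ) = Q(√194, √26))

Obviously Q(γ) ⊆ Q(√194, √26), and [Q(√194, √26):Q] = 4 (since 194, 26 are distinct squarefree integers > 1 with 5044 not a perfect square). To show equality we compute the minimal polynomial of γ. From γ = √194 + √26: γ^2 = 194 + 2√(5044) + 26 = 220 + 2√(5044), so γ^2 - 220 = 2√(5044); squaring, (γ^2 - 220)^2 = 4·5044, i.e. γ^4 - 440γ^2 + 48400 - 20176 = 0, i.e. γ^4 - 440γ^2 + 28224 = 0. So γ is a root of x^4 - 440x^2 + 28224. This polynomial is irreducible over Q: it has no rational root (each ±√194 ± √26 is irrational), and any factorization into two quadratics over Q would force √(5044) ∈ Q (pairing opposite roots) or √194, √26 ∈ Q (other pairings), all impossible. Hence [Q(γ):Q] = 4 = [Q(√194, √26):Q], so Q(γ) = Q(√194, √26).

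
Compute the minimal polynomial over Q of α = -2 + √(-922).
m_α(x) = x^2 + 4x + 926

From α + 2 = √(-922), squaring gives (α + 2)^2 = -922, i.e. α^2 + 4α + 4 = -922, so α^2 + 4α + 926 = 0. The discriminant of x^2 + 4x + 926 is (4)^2 - 4·(926) = 16 - 3704 = -3688, and 4·(-922) is not a perfect square in Q since -922 is squarefree and ≠ 1. Hence x^2 + 4x + 926 is irreducible over Q and is the minimal polynomial of α.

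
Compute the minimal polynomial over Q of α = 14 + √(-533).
m_α(x) = x^2 - 28x + 729

From α - 14 = √(-533), squaring gives (α - 14)^2 = -533, i.e. α^2 - 28α + 196 = -533, so α^2 - 28α + 729 = 0. The discriminant of x^2 - 28x + 729 is (-28)^2 - 4·(729) = 784 - 2916 = -2132, and 4·(-533) is not a perfect square in Q since -533 is squarefree and ≠ 1. Hence x^2 - 28x + 729 is irreducible over Q and is the minimal polynomial of α.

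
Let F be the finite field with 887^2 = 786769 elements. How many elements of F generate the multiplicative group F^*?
There are φ(786768) = 254592 primitive elements

F_q^* is cyclic of order q - 1 = 786768. A cyclic group of order m has exactly φ(m) generators. Here m = 786768 = 2^4 · 3 · 37 · 443, so the number of primitive elements is φ(786768) = 254592.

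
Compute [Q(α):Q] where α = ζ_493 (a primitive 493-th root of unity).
[Q(α):Q] = 448

The minimal polynomial of ζ_493 over Q is the 493-th cyclotomic polynomial Φ_493(x), which is irreducible over Q and has degree φ(493) = 448. Hence [Q(α):Q] = φ(493) = 448.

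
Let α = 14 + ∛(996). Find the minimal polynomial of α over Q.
m_α(x) = x^3 - 42x^2 + 588x - 3740

Set β = α - 14 = ∛(996), so β^3 = 996. Then (α - 14)^3 - 996 = 0, i.e. α is a root of g(x) = (x - 14)^3 - 996 = x^3 - 42x^2 + 588x - 3740. Since g(x) = h(x - 14) where h(x) = x^3 - 996, and h is irreducible over Q (because 996 is not a perfect cube, so h has no rational root, and a monic cubic with no rational root is irreducible), g is also irreducible (irreducibility is preserved under the substitution x → x - 14). Hence m_α(x) = x^3 - 42x^2 + 588x - 3740.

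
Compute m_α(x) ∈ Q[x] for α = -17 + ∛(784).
m_α(x) = x^3 + 51x^2 + 867x + 4129

Set β = α + 17 = ∛(784), so β^3 = 784. Then (α + 17)^3 - 784 = 0, i.e. α is a root of g(x) = (x + 17)^3 - 784 = x^3 + 51x^2 + 867x + 4129. Since g(x) = h(x + 17) where h(x) = x^3 - 784, and h is irreducible over Q (because 784 is not a perfect cube, so h has no rational root, and a monic cubic with no rational root is irreducible), g is also irreducible (irreducibility is preserved under the substitution x → x + 17). Hence m_α(x) = x^3 + 51x^2 + 867x + 4129.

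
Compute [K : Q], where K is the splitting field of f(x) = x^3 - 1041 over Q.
[K : Q] = 6

The roots of x^3 - 1041 are ∛1041, ω∛1041, ω^2∛1041 where ω = e^(2πi/3) is a primitive cube root of unity, so K = Q(∛1041, ω). Now [Q(∛1041):Q] = 3 (since 1041 is not a perfect cube, x^3 - 1041 is irreducible) and [Q(ω):Q] = 2. Both 2 and 3 divide [K:Q], and [K:Q] ≤ 3·2 = 6, so [K:Q] = 6. (Equivalently: Q(∛1041) ⊂ R but ω ∉ R, so [K : Q(∛1041)] = 2.)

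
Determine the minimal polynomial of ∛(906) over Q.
m_α(x) = x^3 - 906

α satisfies α^3 = 906, so x^3 - 906 annihilates α. By the rational root test, a rational root p/q (in lowest terms) of x^3 - 906 would satisfy p^3 = 906 q^3, forcing q = 1 and p^3 = 906; but 906 is not a perfect cube, contradiction. A monic cubic over Q with no rational root is irreducible (any nontrivial factorization would include a linear factor). Hence x^3 - 906 is the minimal polynomial of α, and in particular [Q(α):Q] = 3.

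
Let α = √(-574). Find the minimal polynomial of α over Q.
m_α(x) = x^2 + 574

α satisfies α^2 + 574 = 0, so x^2 + 574 annihilates α. Since d = -574 is squarefree and ≠ 1, it is not a perfect square in Q, so x^2 + 574 has no rational root and is therefore irreducible over Q (a degree-2 polynomial over a field is irreducible iff it has no root). Hence m_α(x) = x^2 + 574.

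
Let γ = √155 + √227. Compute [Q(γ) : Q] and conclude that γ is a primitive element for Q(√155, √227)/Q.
[Q(γ) : Q] = 4 (equivalently, Q(γ) = Q(√155, √227))

Obviously Q(γ) ⊆ Q(√155, √227), and [Q(√155, √227):Q] = 4 (since 155, 227 are distinct squarefree integers > 1 with 35185 not a perfect square). To show equality we compute the minimal polynomial of γ. From γ = √155 + √227: γ^2 = 155 + 2√(35185) + 227 = 382 + 2√(35185), so γ^2 - 382 = 2√(35185); squaring, (γ^2 - 382)^2 = 4·35185, i.e. γ^4 - 764γ^2 + 145924 - 140740 = 0, i.e. γ^4 - 764γ^2 + 5184 = 0. So γ is a root of x^4 - 764x^2 + 5184. This polynomial is irreducible over Q: it has no rational root (each ±√155 ± √227 is irrational), and any factorization into two quadratics over Q would force √(35185) ∈ Q (pairing opposite roots) or √155, √227 ∈ Q (other pairings), all impossible. Hence [Q(γ):Q] = 4 = [Q(√155, √227):Q], so Q(γ) = Q(√155, √227).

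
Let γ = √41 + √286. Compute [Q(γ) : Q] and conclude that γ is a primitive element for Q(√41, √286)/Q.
[Q(γ) : Q] = 4 (equivalently, Q(γ) = Q(√41, √286))

Obviously Q(γ) ⊆ Q(√41, √286), and [Q(√41, √286):Q] = 4 (since 41, 286 are distinct squarefree integers > 1 with 11726 not a perfect square). To show equality we compute the minimal polynomial of γ. From γ = √41 + √286: γ^2 = 41 + 2√(11726) + 286 = 327 + 2√(11726), so γ^2 - 327 = 2√(11726); squaring, (γ^2 - 327)^2 = 4·11726, i.e. γ^4 - 654γ^2 + 106929 - 46904 = 0, i.e. γ^4 - 654γ^2 + 60025 = 0. So γ is a root of x^4 - 654x^2 + 60025. This polynomial is irreducible over Q: it has no rational root (each ±√41 ± √286 is irrational), and any factorization into two quadratics over Q would force √(11726) ∈ Q (pairing opposite roots) or √41, √286 ∈ Q (other pairings), all impossible. Hence [Q(γ):Q] = 4 = [Q(√41, √286):Q], so Q(γ) = Q(√41, √286).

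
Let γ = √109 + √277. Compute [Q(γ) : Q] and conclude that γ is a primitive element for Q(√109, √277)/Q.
[Q(γ) : Q] = 4 (equivalently, Q(γ) = Q(√109, √277))

Obviously Q(γ) ⊆ Q(√109, √277), and [Q(√109, √277):Q] = 4 (since 109, 277 are distinct squarefree integers > 1 with 30193 not a perfect square). To show equality we compute the minimal polynomial of γ. From γ = √109 + √277: γ^2 = 109 + 2√(30193) + 277 = 386 + 2√(30193), so γ^2 - 386 = 2√(30193); squaring, (γ^2 - 386)^2 = 4·30193, i.e. γ^4 - 772γ^2 + 148996 - 120772 = 0, i.e. γ^4 - 772γ^2 + 28224 = 0. So γ is a root of x^4 - 772x^2 + 28224. This polynomial is irreducible over Q: it has no rational root (each ±√109 ± √277 is irrational), and any factorization into two quadratics over Q would force √(30193) ∈ Q (pairing opposite roots) or √109, √277 ∈ Q (other pairings), all impossible. Hence [Q(γ):Q] = 4 = [Q(√109, √277):Q], so Q(γ) = Q(√109, √277).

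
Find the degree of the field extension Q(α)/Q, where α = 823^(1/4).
[Q(α):Q] = 4

α is a root of x^4 - 823. By Eisenstein's criterion at the prime p = 823 (which divides the constant term 823 but p^2 = 677329 does not, since 823 is squarefree), x^4 - 823 is irreducible over Q. Hence [Q(α):Q] = 4.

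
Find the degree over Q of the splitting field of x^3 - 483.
[K : Q] = 6

The roots of x^3 - 483 are ∛483, ω∛483, ω^2∛483 where ω = e^(2πi/3) is a primitive cube root of unity, so K = Q(∛483, ω). Now [Q(∛483):Q] = 3 (since 483 is not a perfect cube, x^3 - 483 is irreducible) and [Q(ω):Q] = 2. Both 2 and 3 divide [K:Q], and [K:Q] ≤ 3·2 = 6, so [K:Q] = 6. (Equivalently: Q(∛483) ⊂ R but ω ∉ R, so [K : Q(∛483)] = 2.)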